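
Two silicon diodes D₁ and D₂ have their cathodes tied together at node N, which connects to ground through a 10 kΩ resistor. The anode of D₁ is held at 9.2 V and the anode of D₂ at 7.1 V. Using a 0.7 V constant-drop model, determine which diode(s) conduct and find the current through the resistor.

Assume both conduct. Then node N would need to be at both 9.2−0.7 = 8.5 V and 7.1−0.7 = 6.4 V, which is impossible.
Assume only D₁ conducts: V_N = 9.2 − 0.7 = 8.5 V, so I_R = 8.5/10 = 0.85 mA.
Check D₂: its anode-to-cathode voltage is 7.1 − 8.5 = -1.4 V < 0.7 V, so it is off. The assumption is consistent.

Only D₁ conducts; I_R ≈ 0.85 mA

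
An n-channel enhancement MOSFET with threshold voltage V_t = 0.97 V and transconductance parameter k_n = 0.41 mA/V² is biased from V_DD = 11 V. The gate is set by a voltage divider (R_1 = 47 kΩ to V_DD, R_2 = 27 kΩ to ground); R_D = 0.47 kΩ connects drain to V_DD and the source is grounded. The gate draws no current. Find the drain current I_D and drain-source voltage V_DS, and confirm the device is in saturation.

V_G = V_DD·R_2/(R_1+R_2) = 11×27/74 = 4.01 V. With the source grounded, V_GS = V_G = 4.01 V.
Assume saturation: I_D = (k_n/2)(V_GS − V_t)² = (0.41/2)×(4.01 − 0.97)² = 0.205×3.04² = 1.9 mA.
V_DS = V_DD − I_D·R_D = 11 − 1.9×0.47 = 10.1 V.
Saturation requires V_DS ≥ V_GS − V_t = 3.04 V; 10.1 ≥ 3.04 ✓.

I_D ≈ 1.9 mA, V_DS ≈ 10 V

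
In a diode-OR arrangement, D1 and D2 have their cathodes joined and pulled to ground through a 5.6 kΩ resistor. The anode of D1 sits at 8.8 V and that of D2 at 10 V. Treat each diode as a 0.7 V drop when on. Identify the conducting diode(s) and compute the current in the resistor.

Assume both conduct. Then node N would need to be at both 8.8−0.7 = 8.1 V and 10−0.7 = 9.3 V, which is impossible.
Assume only D2 conducts: V_N = 10 − 0.7 = 9.3 V, so I_R = 9.3/5.6 = 1.66 mA.
Check D1: its anode-to-cathode voltage is 8.8 − 9.3 = -0.5 V < 0.7 V, so it is off. The assumption is consistent.

Only D2 conducts; I_R ≈ 1.7 mA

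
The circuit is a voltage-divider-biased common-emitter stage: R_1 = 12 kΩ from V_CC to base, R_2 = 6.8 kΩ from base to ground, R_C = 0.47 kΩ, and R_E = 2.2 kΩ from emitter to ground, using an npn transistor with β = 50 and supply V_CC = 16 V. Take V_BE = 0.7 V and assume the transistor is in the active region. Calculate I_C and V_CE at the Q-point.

I_C ≈ 2.2 mA, V_CE ≈ 10 V

Thevenize the base divider: V_Th = V_CC·R_2/(R_1+R_2) = 16×6.8/18.8 = 5.79 V, R_Th = R_1‖R_2 = 4.34 kΩ.
Base-emitter loop: V_Th = I_B·R_Th + V_BE + (β+1)I_B·R_E, so I_B = (5.79 − 0.7) / (4.34 + 51×2.2) = 0.0437 mA.
I_C = β·I_B = 50×0.0437 = 2.18 mA, and I_E = (β+1)I_B = 2.23 mA.
V_CE = V_CC − I_C·R_C − I_E·R_E = 16 − 2.18×0.47 − 2.23×2.2 = 10.1 V.
V_CE = 10.1 V > 0.2 V confirms active-region operation.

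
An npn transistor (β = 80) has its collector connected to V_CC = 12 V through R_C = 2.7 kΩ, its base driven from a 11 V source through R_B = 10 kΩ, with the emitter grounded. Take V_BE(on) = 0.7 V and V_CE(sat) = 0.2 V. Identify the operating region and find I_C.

saturation; I_C ≈ 4.4 mA

Assume active: I_B = (11 − 0.7)/10 = 1.03 mA, giving I_C = β·I_B = 82.4 mA.
But then V_CE = 12 − 82.4×2.7 = -210 V < V_CE(sat) = 0.2 V — impossible in the active region.
So the transistor is saturated. With V_CE = 0.2 V, I_C = (V_CC − 0.2)/R_C = 11.8/2.7 = 4.37 mA.
Check: β·I_B = 82.4 mA > I_C = 4.37 mA, confirming saturation.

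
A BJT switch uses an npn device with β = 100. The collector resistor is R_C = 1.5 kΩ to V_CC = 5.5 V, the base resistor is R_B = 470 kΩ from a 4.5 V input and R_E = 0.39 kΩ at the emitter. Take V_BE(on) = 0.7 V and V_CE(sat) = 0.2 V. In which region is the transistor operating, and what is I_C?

active; I_C ≈ 0.75 mA

Assume active. Base-emitter loop: I_B = (V_BB − V_BE)/(R_B + (β+1)R_E) = (4.5 − 0.7)/(470 + 101×0.39) = 0.00746 mA.
I_C = β·I_B = 100×0.00746 = 0.746 mA.
V_CE = V_CC − I_C·R_C − I_E·R_E = 5.5 − 0.746×1.5 − 0.753×0.39 = 4.09 V > V_CE(sat), so the active-region assumption holds.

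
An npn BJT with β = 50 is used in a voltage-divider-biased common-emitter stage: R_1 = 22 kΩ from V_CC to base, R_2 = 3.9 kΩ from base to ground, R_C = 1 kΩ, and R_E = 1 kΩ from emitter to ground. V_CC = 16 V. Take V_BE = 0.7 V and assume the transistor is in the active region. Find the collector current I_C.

Thevenize the base divider: V_Th = V_CC·R_2/(R_1+R_2) = 16×3.9/25.9 = 2.41 V, R_Th = R_1‖R_2 = 3.31 kΩ.
Base-emitter loop: V_Th = I_B·R_Th + V_BE + (β+1)I_B·R_E, so I_B = (2.41 − 0.7) / (3.31 + 51×1) = 0.0315 mA.
I_C = β·I_B = 50×0.0315 = 1.57 mA, and I_E = (β+1)I_B = 1.61 mA.
V_CE = V_CC − I_C·R_C − I_E·R_E = 16 − 1.57×1 − 1.61×1 = 12.8 V.
V_CE = 12.8 V > 0.2 V confirms active-region operation.

I_C ≈ 1.6 mA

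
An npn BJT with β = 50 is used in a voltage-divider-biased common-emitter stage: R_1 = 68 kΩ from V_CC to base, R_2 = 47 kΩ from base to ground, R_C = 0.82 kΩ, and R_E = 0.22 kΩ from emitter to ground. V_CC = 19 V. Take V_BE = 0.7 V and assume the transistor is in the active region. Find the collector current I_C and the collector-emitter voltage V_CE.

I_C ≈ 9.1 mA, V_CE ≈ 9.5 V

Thevenize the base divider: V_Th = V_CC·R_2/(R_1+R_2) = 19×47/115 = 7.77 V, R_Th = R_1‖R_2 = 27.8 kΩ.
Base-emitter loop: V_Th = I_B·R_Th + V_BE + (β+1)I_B·R_E, so I_B = (7.77 − 0.7) / (27.8 + 51×0.22) = 0.181 mA.
I_C = β·I_B = 50×0.181 = 9.06 mA, and I_E = (β+1)I_B = 9.24 mA.
V_CE = V_CC − I_C·R_C − I_E·R_E = 19 − 9.06×0.82 − 9.24×0.22 = 9.54 V.
V_CE = 9.54 V > 0.2 V confirms active-region operation.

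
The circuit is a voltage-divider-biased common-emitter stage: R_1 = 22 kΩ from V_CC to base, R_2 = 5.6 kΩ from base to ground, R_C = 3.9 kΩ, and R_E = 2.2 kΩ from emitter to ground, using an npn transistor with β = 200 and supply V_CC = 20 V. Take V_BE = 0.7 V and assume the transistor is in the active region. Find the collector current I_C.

I_C ≈ 1.5 mA

Thevenize the base divider: V_Th = V_CC·R_2/(R_1+R_2) = 20×5.6/27.6 = 4.06 V, R_Th = R_1‖R_2 = 4.46 kΩ.
Base-emitter loop: V_Th = I_B·R_Th + V_BE + (β+1)I_B·R_E, so I_B = (4.06 − 0.7) / (4.46 + 201×2.2) = 0.00752 mA.
I_C = β·I_B = 200×0.00752 = 1.5 mA, and I_E = (β+1)I_B = 1.51 mA.
V_CE = V_CC − I_C·R_C − I_E·R_E = 20 − 1.5×3.9 − 1.51×2.2 = 10.8 V.
V_CE = 10.8 V > 0.2 V confirms active-region operation.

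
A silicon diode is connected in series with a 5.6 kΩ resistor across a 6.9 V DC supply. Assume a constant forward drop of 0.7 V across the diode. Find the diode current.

KVL around the loop: 6.9 = V_D + I·R = 0.7 + I × 5.6 kΩ.
So I = (6.9 − 0.7) / 5.6 kΩ = 6.2 / 5.6 = 1.11 mA.

I ≈ 1.1 mA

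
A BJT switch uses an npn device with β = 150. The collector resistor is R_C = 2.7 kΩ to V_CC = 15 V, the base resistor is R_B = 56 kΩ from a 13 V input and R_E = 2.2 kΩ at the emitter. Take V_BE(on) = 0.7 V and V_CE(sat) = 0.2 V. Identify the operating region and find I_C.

saturation; I_C ≈ 3 mA

Assume active: I_B = (13 − 0.7)/(56 + 151×2.2) = 0.0317 mA, I_C = β·I_B = 4.75 mA.
Then V_CE = 15 − 4.75×2.7 − 4.78×2.2 = -8.36 V < 0.2 V — the active assumption fails.
Re-solve with V_CE = 0.2 V. KCL at the emitter: V_E/R_E = (V_BB−0.7−V_E)/R_B + (V_CC−0.2−V_E)/R_C, giving V_E = 6.76 V.
I_C = (V_CC − 0.2 − V_E)/R_C = (14.8 − 6.76)/2.7 = 2.98 mA.
Check: I_B = (12.3 − 6.76)/56 = 0.0988 mA, and β·I_B = 14.8 mA > I_C, confirming saturation.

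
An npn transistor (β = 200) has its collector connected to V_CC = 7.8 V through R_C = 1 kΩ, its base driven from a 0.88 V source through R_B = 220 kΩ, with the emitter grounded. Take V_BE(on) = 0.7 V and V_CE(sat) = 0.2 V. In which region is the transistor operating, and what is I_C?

active; I_C ≈ 0.16 mA

Assume active. Base-emitter loop: I_B = (V_BB − V_BE)/R_B = (0.88 − 0.7)/220 = 0.000818 mA.
I_C = β·I_B = 200×0.000818 = 0.164 mA.
V_CE = V_CC − I_C·R_C = 7.8 − 0.164×1 = 7.64 V > V_CE(sat), so the active-region assumption holds.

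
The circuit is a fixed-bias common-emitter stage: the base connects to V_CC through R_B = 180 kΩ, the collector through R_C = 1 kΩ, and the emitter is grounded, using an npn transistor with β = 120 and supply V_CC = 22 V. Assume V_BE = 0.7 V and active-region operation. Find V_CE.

V_CE ≈ 7.8 V

Base loop: V_CC = I_B·R_B + V_BE, so I_B = (22 − 0.7)/180 kΩ = 0.118 mA.
In the active region I_C = β·I_B = 120 × 0.118 = 14.2 mA.
Collector loop: V_CE = V_CC − I_C·R_C = 22 − 14.2×1 = 7.8 V.
Since V_CE = 7.8 V > V_CE(sat) ≈ 0.2 V, the transistor is in the active region as assumed.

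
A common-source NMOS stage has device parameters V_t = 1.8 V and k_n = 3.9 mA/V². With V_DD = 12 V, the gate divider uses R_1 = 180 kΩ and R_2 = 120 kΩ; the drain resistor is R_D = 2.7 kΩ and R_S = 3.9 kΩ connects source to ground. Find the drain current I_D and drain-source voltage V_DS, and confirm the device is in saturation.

V_G = V_DD·R_2/(R_1+R_2) = 12×120/300 = 4.8 V.
Assume saturation: I_D = (k_n/2)(V_GS − V_t)² with V_GS = V_G − I_D·R_S = 4.8 − 3.9·I_D.
Substituting gives 29.7·I_D² − 46.6·I_D + 17.5 = 0, with roots I_D = 0.624 or 0.948 mA.
The root I_D = 0.948 mA gives V_GS = 1.1 V ≤ V_t, so take I_D = 0.624 mA.
Then V_GS = 2.37 V and V_DS = V_DD − I_D(R_D+R_S) = 12 − 0.624×6.6 = 7.88 V.
Saturation requires V_DS ≥ V_GS − V_t = 0.566 V; 7.88 ≥ 0.566 ✓.

I_D ≈ 0.62 mA, V_DS ≈ 7.9 V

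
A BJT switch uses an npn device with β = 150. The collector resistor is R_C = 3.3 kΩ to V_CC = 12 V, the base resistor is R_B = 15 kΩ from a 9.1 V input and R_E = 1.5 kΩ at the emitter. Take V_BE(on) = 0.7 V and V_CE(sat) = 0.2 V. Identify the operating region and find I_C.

Assume active: I_B = (9.1 − 0.7)/(15 + 151×1.5) = 0.0348 mA, I_C = β·I_B = 5.22 mA.
Then V_CE = 12 − 5.22×3.3 − 5.25×1.5 = -13.1 V < 0.2 V — the active assumption fails.
Re-solve with V_CE = 0.2 V. KCL at the emitter: V_E/R_E = (V_BB−0.7−V_E)/R_B + (V_CC−0.2−V_E)/R_C, giving V_E = 3.99 V.
I_C = (V_CC − 0.2 − V_E)/R_C = (11.8 − 3.99)/3.3 = 2.37 mA.
Check: I_B = (8.4 − 3.99)/15 = 0.294 mA, and β·I_B = 44.1 mA > I_C, confirming saturation.

saturation; I_C ≈ 2.4 mA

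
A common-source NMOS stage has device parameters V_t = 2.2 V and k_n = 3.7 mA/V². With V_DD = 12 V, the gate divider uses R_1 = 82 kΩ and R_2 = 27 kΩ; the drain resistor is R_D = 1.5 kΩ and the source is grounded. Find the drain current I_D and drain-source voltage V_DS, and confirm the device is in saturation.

V_G = V_DD·R_2/(R_1+R_2) = 12×27/109 = 2.97 V. With the source grounded, V_GS = V_G = 2.97 V.
Assume saturation: I_D = (k_n/2)(V_GS − V_t)² = (3.7/2)×(2.97 − 2.2)² = 1.85×0.772² = 1.1 mA.
V_DS = V_DD − I_D·R_D = 12 − 1.1×1.5 = 10.3 V.
Saturation requires V_DS ≥ V_GS − V_t = 0.772 V; 10.3 ≥ 0.772 ✓.

I_D ≈ 1.1 mA, V_DS ≈ 10 V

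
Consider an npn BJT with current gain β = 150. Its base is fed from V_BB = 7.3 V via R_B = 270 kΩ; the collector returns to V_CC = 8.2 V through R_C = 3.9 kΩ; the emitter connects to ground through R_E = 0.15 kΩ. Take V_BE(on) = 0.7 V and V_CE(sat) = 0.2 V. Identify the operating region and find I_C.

Assume active: I_B = (7.3 − 0.7)/(270 + 151×0.15) = 0.0226 mA, I_C = β·I_B = 3.38 mA.
Then V_CE = 8.2 − 3.38×3.9 − 3.41×0.15 = -5.5 V < 0.2 V — the active assumption fails.
Re-solve with V_CE = 0.2 V. KCL at the emitter: V_E/R_E = (V_BB−0.7−V_E)/R_B + (V_CC−0.2−V_E)/R_C, giving V_E = 0.3 V.
I_C = (V_CC − 0.2 − V_E)/R_C = (8 − 0.3)/3.9 = 1.97 mA.
Check: I_B = (6.6 − 0.3)/270 = 0.0233 mA, and β·I_B = 3.5 mA > I_C, confirming saturation.

saturation; I_C ≈ 2 mA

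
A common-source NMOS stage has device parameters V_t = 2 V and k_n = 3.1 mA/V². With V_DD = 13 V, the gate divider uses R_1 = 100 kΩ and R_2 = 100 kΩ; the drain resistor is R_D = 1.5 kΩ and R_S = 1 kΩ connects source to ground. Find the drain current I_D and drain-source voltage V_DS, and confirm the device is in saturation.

I_D ≈ 3.1 mA, V_DS ≈ 5.3 V

V_G = V_DD·R_2/(R_1+R_2) = 13×100/200 = 6.5 V.
Assume saturation: I_D = (k_n/2)(V_GS − V_t)² with V_GS = V_G − I_D·R_S = 6.5 − 1·I_D.
Substituting gives 1.55·I_D² − 15·I_D + 31.4 = 0, with roots I_D = 3.09 or 6.56 mA.
The root I_D = 6.56 mA gives V_GS = -0.0567 V ≤ V_t, so take I_D = 3.09 mA.
Then V_GS = 3.41 V and V_DS = V_DD − I_D(R_D+R_S) = 13 − 3.09×2.5 = 5.28 V.
Saturation requires V_DS ≥ V_GS − V_t = 1.41 V; 5.28 ≥ 1.41 ✓.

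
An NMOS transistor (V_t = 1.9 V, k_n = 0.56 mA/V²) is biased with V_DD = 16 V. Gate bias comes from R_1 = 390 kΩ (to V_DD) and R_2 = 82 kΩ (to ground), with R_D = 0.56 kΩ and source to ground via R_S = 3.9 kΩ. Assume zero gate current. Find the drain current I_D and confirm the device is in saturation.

I_D ≈ 0.085 mA

V_G = V_DD·R_2/(R_1+R_2) = 16×82/472 = 2.78 V.
Assume saturation: I_D = (k_n/2)(V_GS − V_t)² with V_GS = V_G − I_D·R_S = 2.78 − 3.9·I_D.
Substituting gives 4.26·I_D² − 2.92·I_D + 0.217 = 0, with roots I_D = 0.0846 or 0.601 mA.
The root I_D = 0.601 mA gives V_GS = 0.435 V ≤ V_t, so take I_D = 0.0846 mA.
Then V_GS = 2.45 V and V_DS = V_DD − I_D(R_D+R_S) = 16 − 0.0846×4.46 = 15.6 V.
Saturation requires V_DS ≥ V_GS − V_t = 0.55 V; 15.6 ≥ 0.55 ✓.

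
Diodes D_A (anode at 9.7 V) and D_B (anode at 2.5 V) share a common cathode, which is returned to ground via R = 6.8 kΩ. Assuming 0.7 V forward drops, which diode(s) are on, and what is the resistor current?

Assume both conduct. Then node N would need to be at both 9.7−0.7 = 9 V and 2.5−0.7 = 1.8 V, which is impossible.
Assume only D_A conducts: V_N = 9.7 − 0.7 = 9 V, so I_R = 9/6.8 = 1.32 mA.
Check D_B: its anode-to-cathode voltage is 2.5 − 9 = -6.5 V < 0.7 V, so it is off. The assumption is consistent.

Only D_A conducts; I_R ≈ 1.3 mA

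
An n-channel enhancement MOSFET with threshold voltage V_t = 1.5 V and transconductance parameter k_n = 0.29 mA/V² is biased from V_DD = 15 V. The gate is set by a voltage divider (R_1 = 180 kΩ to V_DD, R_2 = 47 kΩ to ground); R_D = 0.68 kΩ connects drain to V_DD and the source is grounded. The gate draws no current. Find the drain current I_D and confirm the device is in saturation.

V_G = V_DD·R_2/(R_1+R_2) = 15×47/227 = 3.11 V. With the source grounded, V_GS = V_G = 3.11 V.
Assume saturation: I_D = (k_n/2)(V_GS − V_t)² = (0.29/2)×(3.11 − 1.5)² = 0.145×1.61² = 0.374 mA.
V_DS = V_DD − I_D·R_D = 15 − 0.374×0.68 = 14.7 V.
Saturation requires V_DS ≥ V_GS − V_t = 1.61 V; 14.7 ≥ 1.61 ✓.

I_D ≈ 0.37 mA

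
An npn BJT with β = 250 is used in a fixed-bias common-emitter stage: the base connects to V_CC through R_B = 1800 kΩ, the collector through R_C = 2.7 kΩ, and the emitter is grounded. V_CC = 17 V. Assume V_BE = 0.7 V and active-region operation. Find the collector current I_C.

I_C ≈ 2.3 mA

Base loop: V_CC = I_B·R_B + V_BE, so I_B = (17 − 0.7)/1800 kΩ = 0.00906 mA.
In the active region I_C = β·I_B = 250 × 0.00906 = 2.26 mA.
Collector loop: V_CE = V_CC − I_C·R_C = 17 − 2.26×2.7 = 10.9 V.
Since V_CE = 10.9 V > V_CE(sat) ≈ 0.2 V, the transistor is in the active region as assumed.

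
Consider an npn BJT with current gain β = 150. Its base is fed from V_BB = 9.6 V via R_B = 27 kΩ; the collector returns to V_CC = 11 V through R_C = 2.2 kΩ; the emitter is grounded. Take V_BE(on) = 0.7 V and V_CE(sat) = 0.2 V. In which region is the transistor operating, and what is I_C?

Assume active: I_B = (9.6 − 0.7)/27 = 0.33 mA, giving I_C = β·I_B = 49.4 mA.
But then V_CE = 11 − 49.4×2.2 = -97.8 V < V_CE(sat) = 0.2 V — impossible in the active region.
So the transistor is saturated. With V_CE = 0.2 V, I_C = (V_CC − 0.2)/R_C = 10.8/2.2 = 4.91 mA.
Check: β·I_B = 49.4 mA > I_C = 4.91 mA, confirming saturation.

saturation; I_C ≈ 4.9 mA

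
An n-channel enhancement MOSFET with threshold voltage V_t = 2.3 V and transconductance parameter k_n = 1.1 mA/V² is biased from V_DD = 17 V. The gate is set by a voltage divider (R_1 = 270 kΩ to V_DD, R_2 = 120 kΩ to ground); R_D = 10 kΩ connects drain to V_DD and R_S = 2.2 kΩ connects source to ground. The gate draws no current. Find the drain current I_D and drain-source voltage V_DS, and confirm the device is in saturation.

V_G = V_DD·R_2/(R_1+R_2) = 17×120/390 = 5.23 V.
Assume saturation: I_D = (k_n/2)(V_GS − V_t)² with V_GS = V_G − I_D·R_S = 5.23 − 2.2·I_D.
Substituting gives 2.66·I_D² − 8.09·I_D + 4.72 = 0, with roots I_D = 0.788 or 2.25 mA.
The root I_D = 2.25 mA gives V_GS = 0.277 V ≤ V_t, so take I_D = 0.788 mA.
Then V_GS = 3.5 V and V_DS = V_DD − I_D(R_D+R_S) = 17 − 0.788×12.2 = 7.39 V.
Saturation requires V_DS ≥ V_GS − V_t = 1.2 V; 7.39 ≥ 1.2 ✓.

I_D ≈ 0.79 mA, V_DS ≈ 7.4 V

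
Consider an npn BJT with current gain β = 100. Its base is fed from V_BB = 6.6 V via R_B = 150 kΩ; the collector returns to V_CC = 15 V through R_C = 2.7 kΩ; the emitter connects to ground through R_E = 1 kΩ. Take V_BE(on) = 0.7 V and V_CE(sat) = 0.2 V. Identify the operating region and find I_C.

active; I_C ≈ 2.4 mA

Assume active. Base-emitter loop: I_B = (V_BB − V_BE)/(R_B + (β+1)R_E) = (6.6 − 0.7)/(150 + 101×1) = 0.0235 mA.
I_C = β·I_B = 100×0.0235 = 2.35 mA.
V_CE = V_CC − I_C·R_C − I_E·R_E = 15 − 2.35×2.7 − 2.37×1 = 6.28 V > V_CE(sat), so the active-region assumption holds.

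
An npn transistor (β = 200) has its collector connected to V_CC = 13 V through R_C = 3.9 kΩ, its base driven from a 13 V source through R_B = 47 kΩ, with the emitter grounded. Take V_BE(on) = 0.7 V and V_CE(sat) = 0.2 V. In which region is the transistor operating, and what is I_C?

saturation; I_C ≈ 3.3 mA

Assume active: I_B = (13 − 0.7)/47 = 0.262 mA, giving I_C = β·I_B = 52.3 mA.
But then V_CE = 13 − 52.3×3.9 = -191 V < V_CE(sat) = 0.2 V — impossible in the active region.
So the transistor is saturated. With V_CE = 0.2 V, I_C = (V_CC − 0.2)/R_C = 12.8/3.9 = 3.28 mA.
Check: β·I_B = 52.3 mA > I_C = 3.28 mA, confirming saturation.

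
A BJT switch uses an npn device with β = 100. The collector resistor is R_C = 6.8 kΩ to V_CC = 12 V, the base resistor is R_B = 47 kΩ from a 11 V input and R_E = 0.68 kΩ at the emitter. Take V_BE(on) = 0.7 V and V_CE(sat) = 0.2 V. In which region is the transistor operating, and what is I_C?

saturation; I_C ≈ 1.6 mA

Assume active: I_B = (11 − 0.7)/(47 + 101×0.68) = 0.089 mA, I_C = β·I_B = 8.9 mA.
Then V_CE = 12 − 8.9×6.8 − 8.99×0.68 = -54.7 V < 0.2 V — the active assumption fails.
Re-solve with V_CE = 0.2 V. KCL at the emitter: V_E/R_E = (V_BB−0.7−V_E)/R_B + (V_CC−0.2−V_E)/R_C, giving V_E = 1.19 V.
I_C = (V_CC − 0.2 − V_E)/R_C = (11.8 − 1.19)/6.8 = 1.56 mA.
Check: I_B = (10.3 − 1.19)/47 = 0.194 mA, and β·I_B = 19.4 mA > I_C, confirming saturation.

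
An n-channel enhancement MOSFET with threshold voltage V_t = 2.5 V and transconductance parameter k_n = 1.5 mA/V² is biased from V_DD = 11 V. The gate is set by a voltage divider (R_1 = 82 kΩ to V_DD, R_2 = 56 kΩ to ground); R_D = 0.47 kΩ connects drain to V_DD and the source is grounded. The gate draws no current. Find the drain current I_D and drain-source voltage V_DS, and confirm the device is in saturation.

I_D ≈ 2.9 mA, V_DS ≈ 9.6 V

V_G = V_DD·R_2/(R_1+R_2) = 11×56/138 = 4.46 V. With the source grounded, V_GS = V_G = 4.46 V.
Assume saturation: I_D = (k_n/2)(V_GS − V_t)² = (1.5/2)×(4.46 − 2.5)² = 0.75×1.96² = 2.89 mA.
V_DS = V_DD − I_D·R_D = 11 − 2.89×0.47 = 9.64 V.
Saturation requires V_DS ≥ V_GS − V_t = 1.96 V; 9.64 ≥ 1.96 ✓.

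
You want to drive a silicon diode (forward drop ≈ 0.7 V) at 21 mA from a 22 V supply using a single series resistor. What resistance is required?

R ≈ 1 kΩ

The resistor drops V_S − V_D = 22 − 0.7 = 21.3 V at 21 mA.
R = 21.3 V / 21 mA = 1.01 kΩ.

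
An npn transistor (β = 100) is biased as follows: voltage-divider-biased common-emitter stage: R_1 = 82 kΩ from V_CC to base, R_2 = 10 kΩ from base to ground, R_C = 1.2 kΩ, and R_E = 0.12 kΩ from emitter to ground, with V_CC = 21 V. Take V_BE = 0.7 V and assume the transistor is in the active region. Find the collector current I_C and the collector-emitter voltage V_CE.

Thevenize the base divider: V_Th = V_CC·R_2/(R_1+R_2) = 21×10/92 = 2.28 V, R_Th = R_1‖R_2 = 8.91 kΩ.
Base-emitter loop: V_Th = I_B·R_Th + V_BE + (β+1)I_B·R_E, so I_B = (2.28 − 0.7) / (8.91 + 101×0.12) = 0.0752 mA.
I_C = β·I_B = 100×0.0752 = 7.52 mA, and I_E = (β+1)I_B = 7.6 mA.
V_CE = V_CC − I_C·R_C − I_E·R_E = 21 − 7.52×1.2 − 7.6×0.12 = 11.1 V.
V_CE = 11.1 V > 0.2 V confirms active-region operation.

I_C ≈ 7.5 mA, V_CE ≈ 11 V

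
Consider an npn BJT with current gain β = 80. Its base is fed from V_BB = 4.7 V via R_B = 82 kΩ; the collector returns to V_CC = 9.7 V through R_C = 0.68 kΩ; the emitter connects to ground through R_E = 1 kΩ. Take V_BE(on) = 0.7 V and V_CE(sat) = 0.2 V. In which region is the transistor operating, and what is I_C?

active; I_C ≈ 2 mA

Assume active. Base-emitter loop: I_B = (V_BB − V_BE)/(R_B + (β+1)R_E) = (4.7 − 0.7)/(82 + 81×1) = 0.0245 mA.
I_C = β·I_B = 80×0.0245 = 1.96 mA.
V_CE = V_CC − I_C·R_C − I_E·R_E = 9.7 − 1.96×0.68 − 1.99×1 = 6.38 V > V_CE(sat), so the active-region assumption holds.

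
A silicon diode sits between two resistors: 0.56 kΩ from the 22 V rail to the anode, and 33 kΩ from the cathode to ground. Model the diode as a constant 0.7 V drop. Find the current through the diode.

The two resistors are in series with the diode, so KVL gives 22 = I·0.56 + 0.7 + I·33.
I = (22 − 0.7) / (0.56 + 33) kΩ = 21.3 / 33.6 = 0.635 mA.

I ≈ 0.63 mA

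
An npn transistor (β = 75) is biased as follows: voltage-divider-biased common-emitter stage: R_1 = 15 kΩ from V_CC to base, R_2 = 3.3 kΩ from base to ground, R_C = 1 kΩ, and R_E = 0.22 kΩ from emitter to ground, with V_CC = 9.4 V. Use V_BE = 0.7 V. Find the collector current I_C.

Thevenize the base divider: V_Th = V_CC·R_2/(R_1+R_2) = 9.4×3.3/18.3 = 1.7 V, R_Th = R_1‖R_2 = 2.7 kΩ.
Base-emitter loop: V_Th = I_B·R_Th + V_BE + (β+1)I_B·R_E, so I_B = (1.7 − 0.7) / (2.7 + 76×0.22) = 0.0512 mA.
I_C = β·I_B = 75×0.0512 = 3.84 mA, and I_E = (β+1)I_B = 3.89 mA.
V_CE = V_CC − I_C·R_C − I_E·R_E = 9.4 − 3.84×1 − 3.89×0.22 = 4.7 V.
V_CE = 4.7 V > 0.2 V confirms active-region operation.

I_C ≈ 3.8 mA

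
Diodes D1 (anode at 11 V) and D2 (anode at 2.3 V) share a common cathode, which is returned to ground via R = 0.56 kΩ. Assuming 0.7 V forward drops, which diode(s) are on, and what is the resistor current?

Only D1 conducts; I_R ≈ 18 mA

Assume both conduct. Then node N would need to be at both 11−0.7 = 10.3 V and 2.3−0.7 = 1.6 V, which is impossible.
Assume only D1 conducts: V_N = 11 − 0.7 = 10.3 V, so I_R = 10.3/0.56 = 18.4 mA.
Check D2: its anode-to-cathode voltage is 2.3 − 10.3 = -8 V < 0.7 V, so it is off. The assumption is consistent.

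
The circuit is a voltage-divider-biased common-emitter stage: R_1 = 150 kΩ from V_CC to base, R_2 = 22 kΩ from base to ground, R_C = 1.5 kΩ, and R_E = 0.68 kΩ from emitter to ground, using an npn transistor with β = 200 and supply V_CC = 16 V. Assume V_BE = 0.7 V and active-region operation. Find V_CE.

V_CE ≈ 12 V

Thevenize the base divider: V_Th = V_CC·R_2/(R_1+R_2) = 16×22/172 = 2.05 V, R_Th = R_1‖R_2 = 19.2 kΩ.
Base-emitter loop: V_Th = I_B·R_Th + V_BE + (β+1)I_B·R_E, so I_B = (2.05 − 0.7) / (19.2 + 201×0.68) = 0.00864 mA.
I_C = β·I_B = 200×0.00864 = 1.73 mA, and I_E = (β+1)I_B = 1.74 mA.
V_CE = V_CC − I_C·R_C − I_E·R_E = 16 − 1.73×1.5 − 1.74×0.68 = 12.2 V.
V_CE = 12.2 V > 0.2 V confirms active-region operation.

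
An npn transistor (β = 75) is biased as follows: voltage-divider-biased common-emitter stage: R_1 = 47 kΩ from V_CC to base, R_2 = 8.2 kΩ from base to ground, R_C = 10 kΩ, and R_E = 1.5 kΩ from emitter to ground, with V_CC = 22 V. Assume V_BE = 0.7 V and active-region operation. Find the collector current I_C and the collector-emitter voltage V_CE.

I_C ≈ 1.6 mA, V_CE ≈ 3.7 V

Thevenize the base divider: V_Th = V_CC·R_2/(R_1+R_2) = 22×8.2/55.2 = 3.27 V, R_Th = R_1‖R_2 = 6.98 kΩ.
Base-emitter loop: V_Th = I_B·R_Th + V_BE + (β+1)I_B·R_E, so I_B = (3.27 − 0.7) / (6.98 + 76×1.5) = 0.0212 mA.
I_C = β·I_B = 75×0.0212 = 1.59 mA, and I_E = (β+1)I_B = 1.61 mA.
V_CE = V_CC − I_C·R_C − I_E·R_E = 22 − 1.59×10 − 1.61×1.5 = 3.66 V.
V_CE = 3.66 V > 0.2 V confirms active-region operation.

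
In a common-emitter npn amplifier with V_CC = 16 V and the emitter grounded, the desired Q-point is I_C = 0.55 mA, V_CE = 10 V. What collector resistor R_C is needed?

Collector loop: V_CC = I_C·R_C + V_CE.
R_C = (V_CC − V_CE)/I_C = (16 − 10)/0.55 = 10.9 kΩ.

R_C ≈ 11 kΩ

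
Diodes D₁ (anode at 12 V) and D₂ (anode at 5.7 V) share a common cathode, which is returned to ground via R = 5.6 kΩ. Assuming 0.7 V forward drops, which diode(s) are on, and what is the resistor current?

Assume both conduct. Then node N would need to be at both 12−0.7 = 11.3 V and 5.7−0.7 = 5 V, which is impossible.
Assume only D₁ conducts: V_N = 12 − 0.7 = 11.3 V, so I_R = 11.3/5.6 = 2.02 mA.
Check D₂: its anode-to-cathode voltage is 5.7 − 11.3 = -5.6 V < 0.7 V, so it is off. The assumption is consistent.

Only D₁ conducts; I_R ≈ 2 mA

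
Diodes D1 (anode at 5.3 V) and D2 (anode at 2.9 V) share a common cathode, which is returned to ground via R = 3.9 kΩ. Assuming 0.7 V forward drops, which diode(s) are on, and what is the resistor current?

Assume both conduct. Then node N would need to be at both 5.3−0.7 = 4.6 V and 2.9−0.7 = 2.2 V, which is impossible.
Assume only D1 conducts: V_N = 5.3 − 0.7 = 4.6 V, so I_R = 4.6/3.9 = 1.18 mA.
Check D2: its anode-to-cathode voltage is 2.9 − 4.6 = -1.7 V < 0.7 V, so it is off. The assumption is consistent.

Only D1 conducts; I_R ≈ 1.2 mA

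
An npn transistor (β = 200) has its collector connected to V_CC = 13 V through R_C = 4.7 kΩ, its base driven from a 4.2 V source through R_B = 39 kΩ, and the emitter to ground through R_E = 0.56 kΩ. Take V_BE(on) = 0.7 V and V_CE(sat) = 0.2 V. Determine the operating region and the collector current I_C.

saturation; I_C ≈ 2.4 mA

Assume active: I_B = (4.2 − 0.7)/(39 + 201×0.56) = 0.0231 mA, I_C = β·I_B = 4.62 mA.
Then V_CE = 13 − 4.62×4.7 − 4.64×0.56 = -11.3 V < 0.2 V — the active assumption fails.
Re-solve with V_CE = 0.2 V. KCL at the emitter: V_E/R_E = (V_BB−0.7−V_E)/R_B + (V_CC−0.2−V_E)/R_C, giving V_E = 1.39 V.
I_C = (V_CC − 0.2 − V_E)/R_C = (12.8 − 1.39)/4.7 = 2.43 mA.
Check: I_B = (3.5 − 1.39)/39 = 0.0541 mA, and β·I_B = 10.8 mA > I_C, confirming saturation.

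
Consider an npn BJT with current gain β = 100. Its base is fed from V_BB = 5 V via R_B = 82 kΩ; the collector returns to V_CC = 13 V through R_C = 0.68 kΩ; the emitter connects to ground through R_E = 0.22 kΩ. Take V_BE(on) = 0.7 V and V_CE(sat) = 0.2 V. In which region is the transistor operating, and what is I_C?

Assume active. Base-emitter loop: I_B = (V_BB − V_BE)/(R_B + (β+1)R_E) = (5 − 0.7)/(82 + 101×0.22) = 0.0413 mA.
I_C = β·I_B = 100×0.0413 = 4.13 mA.
V_CE = V_CC − I_C·R_C − I_E·R_E = 13 − 4.13×0.68 − 4.17×0.22 = 9.28 V > V_CE(sat), so the active-region assumption holds.

active; I_C ≈ 4.1 mA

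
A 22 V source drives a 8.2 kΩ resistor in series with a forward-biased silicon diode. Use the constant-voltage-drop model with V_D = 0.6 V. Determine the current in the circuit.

I ≈ 2.6 mA

KVL around the loop: 22 = V_D + I·R = 0.6 + I × 8.2 kΩ.
So I = (22 − 0.6) / 8.2 kΩ = 21.4 / 8.2 = 2.61 mA.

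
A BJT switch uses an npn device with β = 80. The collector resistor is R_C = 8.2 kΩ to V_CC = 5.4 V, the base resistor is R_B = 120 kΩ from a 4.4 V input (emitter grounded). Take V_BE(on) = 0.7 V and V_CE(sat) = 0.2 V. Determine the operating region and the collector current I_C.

Assume active: I_B = (4.4 − 0.7)/120 = 0.0308 mA, giving I_C = β·I_B = 2.47 mA.
But then V_CE = 5.4 − 2.47×8.2 = -14.8 V < V_CE(sat) = 0.2 V — impossible in the active region.
So the transistor is saturated. With V_CE = 0.2 V, I_C = (V_CC − 0.2)/R_C = 5.2/8.2 = 0.634 mA.
Check: β·I_B = 2.47 mA > I_C = 0.634 mA, confirming saturation.

saturation; I_C ≈ 0.63 mA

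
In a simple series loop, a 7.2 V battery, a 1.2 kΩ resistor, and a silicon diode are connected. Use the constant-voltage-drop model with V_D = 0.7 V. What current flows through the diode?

KVL around the loop: 7.2 = V_D + I·R = 0.7 + I × 1.2 kΩ.
So I = (7.2 − 0.7) / 1.2 kΩ = 6.5 / 1.2 = 5.42 mA.

I ≈ 5.4 mA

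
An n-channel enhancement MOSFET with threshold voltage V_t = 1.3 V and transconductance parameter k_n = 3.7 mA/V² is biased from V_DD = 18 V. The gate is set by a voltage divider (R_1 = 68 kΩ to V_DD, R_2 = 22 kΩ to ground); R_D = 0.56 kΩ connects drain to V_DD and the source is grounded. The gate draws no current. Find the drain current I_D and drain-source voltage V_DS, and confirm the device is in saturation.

V_G = V_DD·R_2/(R_1+R_2) = 18×22/90 = 4.4 V. With the source grounded, V_GS = V_G = 4.4 V.
Assume saturation: I_D = (k_n/2)(V_GS − V_t)² = (3.7/2)×(4.4 − 1.3)² = 1.85×3.1² = 17.8 mA.
V_DS = V_DD − I_D·R_D = 18 − 17.8×0.56 = 8.04 V.
Saturation requires V_DS ≥ V_GS − V_t = 3.1 V; 8.04 ≥ 3.1 ✓.

I_D ≈ 18 mA, V_DS ≈ 8 V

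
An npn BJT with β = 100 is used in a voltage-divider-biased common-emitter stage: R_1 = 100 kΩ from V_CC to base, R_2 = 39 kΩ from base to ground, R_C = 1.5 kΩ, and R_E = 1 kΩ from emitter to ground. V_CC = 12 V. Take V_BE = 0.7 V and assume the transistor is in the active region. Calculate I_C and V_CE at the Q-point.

I_C ≈ 2.1 mA, V_CE ≈ 6.8 V

Thevenize the base divider: V_Th = V_CC·R_2/(R_1+R_2) = 12×39/139 = 3.37 V, R_Th = R_1‖R_2 = 28.1 kΩ.
Base-emitter loop: V_Th = I_B·R_Th + V_BE + (β+1)I_B·R_E, so I_B = (3.37 − 0.7) / (28.1 + 101×1) = 0.0207 mA.
I_C = β·I_B = 100×0.0207 = 2.07 mA, and I_E = (β+1)I_B = 2.09 mA.
V_CE = V_CC − I_C·R_C − I_E·R_E = 12 − 2.07×1.5 − 2.09×1 = 6.81 V.
V_CE = 6.81 V > 0.2 V confirms active-region operation.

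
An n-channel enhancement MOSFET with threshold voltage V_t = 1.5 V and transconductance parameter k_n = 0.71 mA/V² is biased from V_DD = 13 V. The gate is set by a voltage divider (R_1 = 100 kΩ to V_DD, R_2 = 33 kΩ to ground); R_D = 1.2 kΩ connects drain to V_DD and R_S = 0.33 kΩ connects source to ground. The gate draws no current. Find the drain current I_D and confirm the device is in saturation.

V_G = V_DD·R_2/(R_1+R_2) = 13×33/133 = 3.23 V.
Assume saturation: I_D = (k_n/2)(V_GS − V_t)² with V_GS = V_G − I_D·R_S = 3.23 − 0.33·I_D.
Substituting gives 0.0387·I_D² − 1.4·I_D + 1.06 = 0, with roots I_D = 0.769 or 35.6 mA.
The root I_D = 35.6 mA gives V_GS = -8.51 V ≤ V_t, so take I_D = 0.769 mA.
Then V_GS = 2.97 V and V_DS = V_DD − I_D(R_D+R_S) = 13 − 0.769×1.53 = 11.8 V.
Saturation requires V_DS ≥ V_GS − V_t = 1.47 V; 11.8 ≥ 1.47 ✓.

I_D ≈ 0.77 mA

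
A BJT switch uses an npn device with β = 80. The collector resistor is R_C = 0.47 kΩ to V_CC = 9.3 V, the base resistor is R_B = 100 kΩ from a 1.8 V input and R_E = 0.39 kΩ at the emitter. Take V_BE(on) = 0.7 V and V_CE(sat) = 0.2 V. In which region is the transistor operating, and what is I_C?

Assume active. Base-emitter loop: I_B = (V_BB − V_BE)/(R_B + (β+1)R_E) = (1.8 − 0.7)/(100 + 81×0.39) = 0.00836 mA.
I_C = β·I_B = 80×0.00836 = 0.669 mA.
V_CE = V_CC − I_C·R_C − I_E·R_E = 9.3 − 0.669×0.47 − 0.677×0.39 = 8.72 V > V_CE(sat), so the active-region assumption holds.

active; I_C ≈ 0.67 mA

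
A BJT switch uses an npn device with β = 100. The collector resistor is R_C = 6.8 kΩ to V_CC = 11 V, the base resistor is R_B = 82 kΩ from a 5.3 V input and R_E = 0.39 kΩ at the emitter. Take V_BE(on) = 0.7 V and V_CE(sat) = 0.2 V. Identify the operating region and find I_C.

Assume active: I_B = (5.3 − 0.7)/(82 + 101×0.39) = 0.0379 mA, I_C = β·I_B = 3.79 mA.
Then V_CE = 11 − 3.79×6.8 − 3.83×0.39 = -16.3 V < 0.2 V — the active assumption fails.
Re-solve with V_CE = 0.2 V. KCL at the emitter: V_E/R_E = (V_BB−0.7−V_E)/R_B + (V_CC−0.2−V_E)/R_C, giving V_E = 0.604 V.
I_C = (V_CC − 0.2 − V_E)/R_C = (10.8 − 0.604)/6.8 = 1.5 mA.
Check: I_B = (4.6 − 0.604)/82 = 0.0487 mA, and β·I_B = 4.87 mA > I_C, confirming saturation.

saturation; I_C ≈ 1.5 mA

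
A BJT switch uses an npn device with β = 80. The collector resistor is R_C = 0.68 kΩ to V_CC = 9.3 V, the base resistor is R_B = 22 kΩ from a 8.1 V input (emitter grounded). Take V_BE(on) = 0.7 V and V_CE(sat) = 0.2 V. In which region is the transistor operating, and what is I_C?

Assume active: I_B = (8.1 − 0.7)/22 = 0.336 mA, giving I_C = β·I_B = 26.9 mA.
But then V_CE = 9.3 − 26.9×0.68 = -9 V < V_CE(sat) = 0.2 V — impossible in the active region.
So the transistor is saturated. With V_CE = 0.2 V, I_C = (V_CC − 0.2)/R_C = 9.1/0.68 = 13.4 mA.
Check: β·I_B = 26.9 mA > I_C = 13.4 mA, confirming saturation.

saturation; I_C ≈ 13 mA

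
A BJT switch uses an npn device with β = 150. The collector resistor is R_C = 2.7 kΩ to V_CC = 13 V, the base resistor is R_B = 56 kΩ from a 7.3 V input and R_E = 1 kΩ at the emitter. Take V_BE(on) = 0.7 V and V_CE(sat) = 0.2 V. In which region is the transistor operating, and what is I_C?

Assume active: I_B = (7.3 − 0.7)/(56 + 151×1) = 0.0319 mA, I_C = β·I_B = 4.78 mA.
Then V_CE = 13 − 4.78×2.7 − 4.81×1 = -4.73 V < 0.2 V — the active assumption fails.
Re-solve with V_CE = 0.2 V. KCL at the emitter: V_E/R_E = (V_BB−0.7−V_E)/R_B + (V_CC−0.2−V_E)/R_C, giving V_E = 3.5 V.
I_C = (V_CC − 0.2 − V_E)/R_C = (12.8 − 3.5)/2.7 = 3.44 mA.
Check: I_B = (6.6 − 3.5)/56 = 0.0554 mA, and β·I_B = 8.3 mA > I_C, confirming saturation.

saturation; I_C ≈ 3.4 mA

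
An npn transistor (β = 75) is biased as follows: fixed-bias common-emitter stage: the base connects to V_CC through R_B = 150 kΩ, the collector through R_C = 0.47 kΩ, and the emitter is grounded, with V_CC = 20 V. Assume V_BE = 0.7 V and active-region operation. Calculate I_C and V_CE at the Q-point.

Base loop: V_CC = I_B·R_B + V_BE, so I_B = (20 − 0.7)/150 kΩ = 0.129 mA.
In the active region I_C = β·I_B = 75 × 0.129 = 9.65 mA.
Collector loop: V_CE = V_CC − I_C·R_C = 20 − 9.65×0.47 = 15.5 V.
Since V_CE = 15.5 V > V_CE(sat) ≈ 0.2 V, the transistor is in the active region as assumed.

I_C ≈ 9.7 mA, V_CE ≈ 15 V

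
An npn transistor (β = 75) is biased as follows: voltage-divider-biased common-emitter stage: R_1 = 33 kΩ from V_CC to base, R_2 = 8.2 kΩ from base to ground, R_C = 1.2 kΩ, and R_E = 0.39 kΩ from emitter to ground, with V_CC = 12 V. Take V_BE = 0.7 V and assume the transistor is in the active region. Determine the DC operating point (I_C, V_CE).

Thevenize the base divider: V_Th = V_CC·R_2/(R_1+R_2) = 12×8.2/41.2 = 2.39 V, R_Th = R_1‖R_2 = 6.57 kΩ.
Base-emitter loop: V_Th = I_B·R_Th + V_BE + (β+1)I_B·R_E, so I_B = (2.39 − 0.7) / (6.57 + 76×0.39) = 0.0466 mA.
I_C = β·I_B = 75×0.0466 = 3.5 mA, and I_E = (β+1)I_B = 3.54 mA.
V_CE = V_CC − I_C·R_C − I_E·R_E = 12 − 3.5×1.2 − 3.54×0.39 = 6.42 V.
V_CE = 6.42 V > 0.2 V confirms active-region operation.

I_C ≈ 3.5 mA, V_CE ≈ 6.4 V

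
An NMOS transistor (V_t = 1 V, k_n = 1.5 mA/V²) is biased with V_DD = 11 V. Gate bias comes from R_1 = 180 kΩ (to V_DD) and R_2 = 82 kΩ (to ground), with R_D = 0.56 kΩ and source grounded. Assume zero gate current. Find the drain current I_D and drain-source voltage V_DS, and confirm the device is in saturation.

V_G = V_DD·R_2/(R_1+R_2) = 11×82/262 = 3.44 V. With the source grounded, V_GS = V_G = 3.44 V.
Assume saturation: I_D = (k_n/2)(V_GS − V_t)² = (1.5/2)×(3.44 − 1)² = 0.75×2.44² = 4.48 mA.
V_DS = V_DD − I_D·R_D = 11 − 4.48×0.56 = 8.49 V.
Saturation requires V_DS ≥ V_GS − V_t = 2.44 V; 8.49 ≥ 2.44 ✓.

I_D ≈ 4.5 mA, V_DS ≈ 8.5 V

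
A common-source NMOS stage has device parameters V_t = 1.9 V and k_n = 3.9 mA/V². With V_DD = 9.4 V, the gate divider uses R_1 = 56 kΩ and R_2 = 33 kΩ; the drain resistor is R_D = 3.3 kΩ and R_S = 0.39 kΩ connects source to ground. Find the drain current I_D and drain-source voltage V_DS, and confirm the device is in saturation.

I_D ≈ 1.7 mA, V_DS ≈ 3.2 V

V_G = V_DD·R_2/(R_1+R_2) = 9.4×33/89 = 3.49 V.
Assume saturation: I_D = (k_n/2)(V_GS − V_t)² with V_GS = V_G − I_D·R_S = 3.49 − 0.39·I_D.
Substituting gives 0.297·I_D² − 3.41·I_D + 4.9 = 0, with roots I_D = 1.68 or 9.82 mA.
The root I_D = 9.82 mA gives V_GS = -0.344 V ≤ V_t, so take I_D = 1.68 mA.
Then V_GS = 2.83 V and V_DS = V_DD − I_D(R_D+R_S) = 9.4 − 1.68×3.69 = 3.19 V.
Saturation requires V_DS ≥ V_GS − V_t = 0.929 V; 3.19 ≥ 0.929 ✓.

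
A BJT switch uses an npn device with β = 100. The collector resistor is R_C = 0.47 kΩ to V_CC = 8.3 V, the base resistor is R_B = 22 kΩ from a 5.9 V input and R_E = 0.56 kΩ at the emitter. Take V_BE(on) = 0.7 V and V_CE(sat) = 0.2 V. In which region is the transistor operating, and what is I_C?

active; I_C ≈ 6.6 mA

Assume active. Base-emitter loop: I_B = (V_BB − V_BE)/(R_B + (β+1)R_E) = (5.9 − 0.7)/(22 + 101×0.56) = 0.0662 mA.
I_C = β·I_B = 100×0.0662 = 6.62 mA.
V_CE = V_CC − I_C·R_C − I_E·R_E = 8.3 − 6.62×0.47 − 6.69×0.56 = 1.45 V > V_CE(sat), so the active-region assumption holds.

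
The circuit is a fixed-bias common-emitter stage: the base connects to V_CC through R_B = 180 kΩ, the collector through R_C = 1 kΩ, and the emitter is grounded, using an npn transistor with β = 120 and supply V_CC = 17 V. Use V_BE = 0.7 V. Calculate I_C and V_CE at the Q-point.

I_C ≈ 11 mA, V_CE ≈ 6.1 V

Base loop: V_CC = I_B·R_B + V_BE, so I_B = (17 − 0.7)/180 kΩ = 0.0906 mA.
In the active region I_C = β·I_B = 120 × 0.0906 = 10.9 mA.
Collector loop: V_CE = V_CC − I_C·R_C = 17 − 10.9×1 = 6.13 V.
Since V_CE = 6.13 V > V_CE(sat) ≈ 0.2 V, the transistor is in the active region as assumed.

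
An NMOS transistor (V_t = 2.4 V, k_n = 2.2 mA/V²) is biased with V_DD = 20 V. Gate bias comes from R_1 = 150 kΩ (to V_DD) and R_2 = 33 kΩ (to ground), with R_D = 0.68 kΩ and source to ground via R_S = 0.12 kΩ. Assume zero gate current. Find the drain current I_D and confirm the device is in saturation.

V_G = V_DD·R_2/(R_1+R_2) = 20×33/183 = 3.61 V.
Assume saturation: I_D = (k_n/2)(V_GS − V_t)² with V_GS = V_G − I_D·R_S = 3.61 − 0.12·I_D.
Substituting gives 0.0158·I_D² − 1.32·I_D + 1.6 = 0, with roots I_D = 1.23 or 82 mA.
The root I_D = 82 mA gives V_GS = -6.23 V ≤ V_t, so take I_D = 1.23 mA.
Then V_GS = 3.46 V and V_DS = V_DD − I_D(R_D+R_S) = 20 − 1.23×0.8 = 19 V.
Saturation requires V_DS ≥ V_GS − V_t = 1.06 V; 19 ≥ 1.06 ✓.

I_D ≈ 1.2 mA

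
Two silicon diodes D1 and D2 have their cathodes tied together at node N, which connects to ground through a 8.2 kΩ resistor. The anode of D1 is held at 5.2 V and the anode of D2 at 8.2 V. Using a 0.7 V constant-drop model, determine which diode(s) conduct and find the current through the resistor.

Assume both conduct. Then node N would need to be at both 5.2−0.7 = 4.5 V and 8.2−0.7 = 7.5 V, which is impossible.
Assume only D2 conducts: V_N = 8.2 − 0.7 = 7.5 V, so I_R = 7.5/8.2 = 0.915 mA.
Check D1: its anode-to-cathode voltage is 5.2 − 7.5 = -2.3 V < 0.7 V, so it is off. The assumption is consistent.

Only D2 conducts; I_R ≈ 0.91 mA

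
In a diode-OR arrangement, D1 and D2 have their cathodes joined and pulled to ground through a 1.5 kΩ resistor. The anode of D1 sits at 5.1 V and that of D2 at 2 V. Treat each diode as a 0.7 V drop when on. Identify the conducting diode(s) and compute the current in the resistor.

Only D1 conducts; I_R ≈ 2.9 mA

Assume both conduct. Then node N would need to be at both 5.1−0.7 = 4.4 V and 2−0.7 = 1.3 V, which is impossible.
Assume only D1 conducts: V_N = 5.1 − 0.7 = 4.4 V, so I_R = 4.4/1.5 = 2.93 mA.
Check D2: its anode-to-cathode voltage is 2 − 4.4 = -2.4 V < 0.7 V, so it is off. The assumption is consistent.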